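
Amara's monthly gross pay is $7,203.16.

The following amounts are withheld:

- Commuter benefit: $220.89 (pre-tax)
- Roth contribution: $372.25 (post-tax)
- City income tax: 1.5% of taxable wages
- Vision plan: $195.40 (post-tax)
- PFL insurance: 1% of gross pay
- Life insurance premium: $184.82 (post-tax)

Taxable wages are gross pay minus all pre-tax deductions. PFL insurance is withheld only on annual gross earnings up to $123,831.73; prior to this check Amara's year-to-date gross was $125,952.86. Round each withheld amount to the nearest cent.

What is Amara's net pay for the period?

Commuter benefit: $220.89
Taxable wages = $7,203.16 − $220.89 = $6,982.27
City income tax: $6,982.27 × 0.015 = $104.73
PFL insurance: annual cap $123,831.73 already reached (YTD $125,952.86), so $0.00
Roth contribution: $372.25
Life insurance premium: $184.82
Vision plan: $195.40
Total deductions = $220.89 + $104.73 + $0.00 + $372.25 + $184.82 + $195.40 = $1,078.09
Net pay = $7,203.16 − $1,078.09 = $6,125.07

$6,125.07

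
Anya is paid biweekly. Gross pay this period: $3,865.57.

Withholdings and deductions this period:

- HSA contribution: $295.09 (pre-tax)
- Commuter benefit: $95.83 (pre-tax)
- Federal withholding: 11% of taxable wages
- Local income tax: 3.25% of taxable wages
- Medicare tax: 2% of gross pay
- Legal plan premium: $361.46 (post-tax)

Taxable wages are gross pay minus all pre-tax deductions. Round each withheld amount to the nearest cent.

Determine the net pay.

Commuter benefit: $95.83
HSA contribution: $295.09
Pre-tax total = $95.83 + $295.09 = $390.92
Taxable wages = $3,865.57 − $390.92 = $3,474.65
Federal withholding: $3,474.65 × 0.11 = $382.21
Local income tax: $3,474.65 × 0.0325 = $112.93
Medicare tax: $3,865.57 × 0.02 = $77.31
Legal plan premium: $361.46
Total deductions = $95.83 + $295.09 + $382.21 + $112.93 + $77.31 + $361.46 = $1,324.83
Net pay = $3,865.57 − $1,324.83 = $2,540.74

$2,540.74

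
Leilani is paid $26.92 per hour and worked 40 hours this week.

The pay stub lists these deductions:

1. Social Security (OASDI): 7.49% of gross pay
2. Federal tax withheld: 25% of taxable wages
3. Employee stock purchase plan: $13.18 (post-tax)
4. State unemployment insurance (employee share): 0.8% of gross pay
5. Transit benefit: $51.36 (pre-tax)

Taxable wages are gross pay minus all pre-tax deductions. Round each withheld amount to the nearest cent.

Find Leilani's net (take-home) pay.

$666.64

Gross pay: 40 × $26.92 = $1,076.80
Transit benefit: $51.36
Taxable wages = $1,076.80 − $51.36 = $1,025.44
Federal tax withheld: $1,025.44 × 0.25 = $256.36
State unemployment insurance (employee share): $1,076.80 × 0.008 = $8.61
Social Security (OASDI): $1,076.80 × 0.0749 = $80.65
Employee stock purchase plan: $13.18
Total deductions = $51.36 + $256.36 + $8.61 + $80.65 + $13.18 = $410.16
Net pay = $1,076.80 − $410.16 = $666.64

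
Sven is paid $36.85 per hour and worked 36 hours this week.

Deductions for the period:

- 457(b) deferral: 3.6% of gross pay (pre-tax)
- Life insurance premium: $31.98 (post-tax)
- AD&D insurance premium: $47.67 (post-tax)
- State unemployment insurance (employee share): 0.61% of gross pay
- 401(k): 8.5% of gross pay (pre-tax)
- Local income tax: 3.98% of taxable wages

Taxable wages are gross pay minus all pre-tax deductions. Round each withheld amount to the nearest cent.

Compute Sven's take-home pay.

$1031.93

Gross pay: 36 × $36.85 = $1326.60
457(b) deferral: $1326.60 × 0.036 = $47.76
401(k): $1326.60 × 0.085 = $112.76
Pre-tax total = $47.76 + $112.76 = $160.52
Taxable wages = $1326.60 − $160.52 = $1166.08
Local income tax: $1166.08 × 0.0398 = $46.41
State unemployment insurance (employee share): $1326.60 × 0.0061 = $8.09
Life insurance premium: $31.98
AD&D insurance premium: $47.67
Total deductions = $47.76 + $112.76 + $46.41 + $8.09 + $31.98 + $47.67 = $294.67
Net pay = $1326.60 − $294.67 = $1031.93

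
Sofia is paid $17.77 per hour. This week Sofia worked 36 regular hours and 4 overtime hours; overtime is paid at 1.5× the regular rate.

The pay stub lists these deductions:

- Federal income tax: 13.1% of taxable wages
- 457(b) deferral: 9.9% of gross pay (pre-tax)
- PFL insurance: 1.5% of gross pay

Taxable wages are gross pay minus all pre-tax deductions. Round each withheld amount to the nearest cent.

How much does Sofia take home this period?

Regular pay: 36 × $17.77 = $639.72
Overtime pay: 4 × $17.77 × 1.5 = $106.62
Gross pay = $639.72 + $106.62 = $746.34
457(b) deferral: $746.34 × 0.099 = $73.89
Taxable wages = $746.34 − $73.89 = $672.45
Federal income tax: $672.45 × 0.131 = $88.09
PFL insurance: $746.34 × 0.015 = $11.20
Total deductions = $73.89 + $88.09 + $11.20 = $173.18
Net pay = $746.34 − $173.18 = $573.16

$573.16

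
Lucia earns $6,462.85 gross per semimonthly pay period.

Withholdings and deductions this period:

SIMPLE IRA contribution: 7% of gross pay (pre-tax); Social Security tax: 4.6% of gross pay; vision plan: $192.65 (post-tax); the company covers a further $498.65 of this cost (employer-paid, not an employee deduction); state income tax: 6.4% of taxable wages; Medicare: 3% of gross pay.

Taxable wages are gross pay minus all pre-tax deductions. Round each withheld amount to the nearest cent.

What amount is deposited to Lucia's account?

SIMPLE IRA contribution: $6,462.85 × 0.07 = $452.40
Taxable wages = $6,462.85 − $452.40 = $6,010.45
State income tax: $6,010.45 × 0.064 = $384.67
Social Security tax: $6,462.85 × 0.046 = $297.29
Medicare: $6,462.85 × 0.03 = $193.89
Vision plan: $192.65
(Employer's $498.65 toward vision plan is not withheld from the employee.)
Total deductions = $452.40 + $384.67 + $297.29 + $193.89 + $192.65 = $1,520.90
Net pay = $6,462.85 − $1,520.90 = $4,941.95

$4,941.95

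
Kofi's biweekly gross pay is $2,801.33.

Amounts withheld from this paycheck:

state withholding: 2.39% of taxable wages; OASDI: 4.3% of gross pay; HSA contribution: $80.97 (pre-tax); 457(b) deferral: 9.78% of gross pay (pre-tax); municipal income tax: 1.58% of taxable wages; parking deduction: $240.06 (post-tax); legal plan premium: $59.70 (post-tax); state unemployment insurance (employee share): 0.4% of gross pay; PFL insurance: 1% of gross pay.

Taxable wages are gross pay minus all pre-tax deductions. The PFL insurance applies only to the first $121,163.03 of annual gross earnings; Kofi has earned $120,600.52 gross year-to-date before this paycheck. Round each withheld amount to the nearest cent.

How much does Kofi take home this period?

$1,912.21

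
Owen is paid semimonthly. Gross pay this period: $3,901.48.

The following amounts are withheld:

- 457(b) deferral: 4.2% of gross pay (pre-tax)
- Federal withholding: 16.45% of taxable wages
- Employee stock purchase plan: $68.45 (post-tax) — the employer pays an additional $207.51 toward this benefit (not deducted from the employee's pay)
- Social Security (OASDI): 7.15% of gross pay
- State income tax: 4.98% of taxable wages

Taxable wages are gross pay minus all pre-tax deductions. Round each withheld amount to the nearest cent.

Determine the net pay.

$2,589.24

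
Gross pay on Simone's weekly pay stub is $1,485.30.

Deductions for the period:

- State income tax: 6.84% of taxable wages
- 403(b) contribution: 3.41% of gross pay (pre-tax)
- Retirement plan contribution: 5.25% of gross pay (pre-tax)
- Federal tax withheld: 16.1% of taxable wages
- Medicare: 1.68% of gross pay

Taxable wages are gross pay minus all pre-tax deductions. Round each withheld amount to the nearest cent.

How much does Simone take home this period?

$1,020.50

Retirement plan contribution: $1,485.30 × 0.0525 = $77.98
403(b) contribution: $1,485.30 × 0.0341 = $50.65
Pre-tax total = $77.98 + $50.65 = $128.63
Taxable wages = $1,485.30 − $128.63 = $1,356.67
State income tax: $1,356.67 × 0.0684 = $92.80
Federal tax withheld: $1,356.67 × 0.161 = $218.42
Medicare: $1,485.30 × 0.0168 = $24.95
Total deductions = $77.98 + $50.65 + $92.80 + $218.42 + $24.95 = $464.80
Net pay = $1,485.30 − $464.80 = $1,020.50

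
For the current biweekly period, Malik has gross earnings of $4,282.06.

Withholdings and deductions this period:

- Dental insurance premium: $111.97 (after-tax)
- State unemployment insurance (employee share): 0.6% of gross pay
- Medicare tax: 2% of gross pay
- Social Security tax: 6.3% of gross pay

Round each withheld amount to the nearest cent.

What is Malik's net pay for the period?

$3,788.99

Medicare tax: $4,282.06 × 0.02 = $85.64
State unemployment insurance (employee share): $4,282.06 × 0.006 = $25.69
Social Security tax: $4,282.06 × 0.063 = $269.77
Dental insurance premium: $111.97
Total deductions = $85.64 + $25.69 + $269.77 + $111.97 = $493.07
Net pay = $4,282.06 − $493.07 = $3,788.99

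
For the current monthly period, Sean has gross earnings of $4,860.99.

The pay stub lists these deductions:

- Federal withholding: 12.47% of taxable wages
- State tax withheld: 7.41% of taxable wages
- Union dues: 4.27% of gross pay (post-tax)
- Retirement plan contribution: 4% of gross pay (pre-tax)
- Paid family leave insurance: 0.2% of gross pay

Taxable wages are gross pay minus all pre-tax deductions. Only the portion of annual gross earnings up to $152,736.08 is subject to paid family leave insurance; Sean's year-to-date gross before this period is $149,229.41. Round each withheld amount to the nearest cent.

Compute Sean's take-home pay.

Retirement plan contribution: $4,860.99 × 0.04 = $194.44
Taxable wages = $4,860.99 − $194.44 = $4,666.55
State tax withheld: $4,666.55 × 0.0741 = $345.79
Federal withholding: $4,666.55 × 0.1247 = $581.92
Paid family leave insurance: only $152,736.08 − $149,229.41 = $3,506.67 of this check is subject → $3,506.67 × 0.002 = $7.01
Union dues: $4,860.99 × 0.0427 = $207.56
Total deductions = $194.44 + $345.79 + $581.92 + $7.01 + $207.56 = $1,336.72
Net pay = $4,860.99 − $1,336.72 = $3,524.27

$3,524.27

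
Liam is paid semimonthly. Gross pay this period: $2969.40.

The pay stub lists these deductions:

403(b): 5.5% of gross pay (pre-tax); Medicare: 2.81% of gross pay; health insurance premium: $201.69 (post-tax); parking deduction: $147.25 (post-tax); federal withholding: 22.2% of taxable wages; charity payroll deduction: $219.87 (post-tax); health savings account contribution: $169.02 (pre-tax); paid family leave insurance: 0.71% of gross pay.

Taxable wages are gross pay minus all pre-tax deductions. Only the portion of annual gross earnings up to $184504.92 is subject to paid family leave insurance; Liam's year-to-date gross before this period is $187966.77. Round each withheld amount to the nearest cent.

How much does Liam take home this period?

$1399.38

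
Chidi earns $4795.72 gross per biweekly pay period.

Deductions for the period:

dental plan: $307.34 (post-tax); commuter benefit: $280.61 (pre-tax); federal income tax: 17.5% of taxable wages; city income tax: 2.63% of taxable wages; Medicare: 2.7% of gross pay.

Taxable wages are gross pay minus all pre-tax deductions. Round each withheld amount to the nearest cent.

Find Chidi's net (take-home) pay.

Commuter benefit: $280.61
Taxable wages = $4795.72 − $280.61 = $4515.11
City income tax: $4515.11 × 0.0263 = $118.75
Federal income tax: $4515.11 × 0.175 = $790.14
Medicare: $4795.72 × 0.027 = $129.48
Dental plan: $307.34
Total deductions = $280.61 + $118.75 + $790.14 + $129.48 + $307.34 = $1626.32
Net pay = $4795.72 − $1626.32 = $3169.40

$3169.40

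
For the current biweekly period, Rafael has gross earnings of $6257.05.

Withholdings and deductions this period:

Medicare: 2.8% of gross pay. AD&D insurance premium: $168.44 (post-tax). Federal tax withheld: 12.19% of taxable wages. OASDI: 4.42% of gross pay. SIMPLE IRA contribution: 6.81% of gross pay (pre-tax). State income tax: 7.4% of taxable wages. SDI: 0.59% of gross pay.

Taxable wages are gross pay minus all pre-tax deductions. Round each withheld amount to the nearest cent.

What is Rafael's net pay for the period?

SIMPLE IRA contribution: $6257.05 × 0.0681 = $426.11
Taxable wages = $6257.05 − $426.11 = $5830.94
Federal tax withheld: $5830.94 × 0.1219 = $710.79
State income tax: $5830.94 × 0.074 = $431.49
SDI: $6257.05 × 0.0059 = $36.92
Medicare: $6257.05 × 0.028 = $175.20
OASDI: $6257.05 × 0.0442 = $276.56
AD&D insurance premium: $168.44
Total deductions = $426.11 + $710.79 + $431.49 + $36.92 + $175.20 + $276.56 + $168.44 = $2225.51
Net pay = $6257.05 − $2225.51 = $4031.54

$4031.54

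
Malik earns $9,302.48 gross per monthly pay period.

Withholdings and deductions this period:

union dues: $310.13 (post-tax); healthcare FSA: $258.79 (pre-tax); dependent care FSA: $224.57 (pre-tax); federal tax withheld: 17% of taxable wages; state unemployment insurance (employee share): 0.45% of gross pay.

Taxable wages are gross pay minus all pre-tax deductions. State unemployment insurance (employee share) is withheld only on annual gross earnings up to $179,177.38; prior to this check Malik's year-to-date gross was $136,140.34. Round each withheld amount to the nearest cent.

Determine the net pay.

$6,967.88

Dependent care FSA: $224.57
Healthcare FSA: $258.79
Pre-tax total = $224.57 + $258.79 = $483.36
Taxable wages = $9,302.48 − $483.36 = $8,819.12
Federal tax withheld: $8,819.12 × 0.17 = $1,499.25
State unemployment insurance (employee share): cap not yet reached, full $9,302.48 is subject → $9,302.48 × 0.0045 = $41.86
Union dues: $310.13
Total deductions = $224.57 + $258.79 + $1,499.25 + $41.86 + $310.13 = $2,334.60
Net pay = $9,302.48 − $2,334.60 = $6,967.88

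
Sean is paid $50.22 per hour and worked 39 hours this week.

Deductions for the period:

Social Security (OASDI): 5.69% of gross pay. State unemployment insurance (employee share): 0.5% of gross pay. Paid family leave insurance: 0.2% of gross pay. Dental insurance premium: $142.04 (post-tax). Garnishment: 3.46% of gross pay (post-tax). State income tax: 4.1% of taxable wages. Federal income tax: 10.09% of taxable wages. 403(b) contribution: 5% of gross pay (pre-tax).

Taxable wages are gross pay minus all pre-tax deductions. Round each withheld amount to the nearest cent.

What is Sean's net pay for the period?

$1,261.66

Gross pay: 39 × $50.22 = $1,958.58
403(b) contribution: $1,958.58 × 0.05 = $97.93
Taxable wages = $1,958.58 − $97.93 = $1,860.65
State income tax: $1,860.65 × 0.041 = $76.29
Federal income tax: $1,860.65 × 0.1009 = $187.74
Paid family leave insurance: $1,958.58 × 0.002 = $3.92
Social Security (OASDI): $1,958.58 × 0.0569 = $111.44
State unemployment insurance (employee share): $1,958.58 × 0.005 = $9.79
Dental insurance premium: $142.04
Garnishment: $1,958.58 × 0.0346 = $67.77
Total deductions = $97.93 + $76.29 + $187.74 + $3.92 + $111.44 + $9.79 + $142.04 + $67.77 = $696.92
Net pay = $1,958.58 − $696.92 = $1,261.66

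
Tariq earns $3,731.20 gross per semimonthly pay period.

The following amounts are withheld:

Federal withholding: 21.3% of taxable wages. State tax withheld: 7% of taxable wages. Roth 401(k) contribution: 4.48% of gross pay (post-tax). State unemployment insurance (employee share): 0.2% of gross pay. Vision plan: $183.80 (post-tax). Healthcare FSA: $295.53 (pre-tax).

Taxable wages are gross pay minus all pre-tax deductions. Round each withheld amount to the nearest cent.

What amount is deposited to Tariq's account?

$2,104.95

Healthcare FSA: $295.53
Taxable wages = $3,731.20 − $295.53 = $3,435.67
Federal withholding: $3,435.67 × 0.213 = $731.80
State tax withheld: $3,435.67 × 0.07 = $240.50
State unemployment insurance (employee share): $3,731.20 × 0.002 = $7.46
Vision plan: $183.80
Roth 401(k) contribution: $3,731.20 × 0.0448 = $167.16
Total deductions = $295.53 + $731.80 + $240.50 + $7.46 + $183.80 + $167.16 = $1,626.25
Net pay = $3,731.20 − $1,626.25 = $2,104.95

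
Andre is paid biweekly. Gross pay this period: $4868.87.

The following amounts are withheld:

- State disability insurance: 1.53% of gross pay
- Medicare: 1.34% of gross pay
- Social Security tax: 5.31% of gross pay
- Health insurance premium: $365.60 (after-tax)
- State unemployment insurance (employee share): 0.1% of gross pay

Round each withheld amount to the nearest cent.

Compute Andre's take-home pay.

Social Security tax: $4868.87 × 0.0531 = $258.54
State disability insurance: $4868.87 × 0.0153 = $74.49
Medicare: $4868.87 × 0.0134 = $65.24
State unemployment insurance (employee share): $4868.87 × 0.001 = $4.87
Health insurance premium: $365.60
Total deductions = $258.54 + $74.49 + $65.24 + $4.87 + $365.60 = $768.74
Net pay = $4868.87 − $768.74 = $4100.13

$4100.13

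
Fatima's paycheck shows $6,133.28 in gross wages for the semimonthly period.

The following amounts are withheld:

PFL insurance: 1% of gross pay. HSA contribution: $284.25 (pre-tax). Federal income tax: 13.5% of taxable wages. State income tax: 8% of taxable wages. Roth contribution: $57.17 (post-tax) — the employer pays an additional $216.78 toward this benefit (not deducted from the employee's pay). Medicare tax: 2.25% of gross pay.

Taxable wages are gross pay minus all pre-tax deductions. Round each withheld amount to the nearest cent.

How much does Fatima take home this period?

$4,334.99

HSA contribution: $284.25
Taxable wages = $6,133.28 − $284.25 = $5,849.03
Federal income tax: $5,849.03 × 0.135 = $789.62
State income tax: $5,849.03 × 0.08 = $467.92
Medicare tax: $6,133.28 × 0.0225 = $138.00
PFL insurance: $6,133.28 × 0.01 = $61.33
Roth contribution: $57.17
(Employer's $216.78 toward Roth contribution is not withheld from the employee.)
Total deductions = $284.25 + $789.62 + $467.92 + $138.00 + $61.33 + $57.17 = $1,798.29
Net pay = $6,133.28 − $1,798.29 = $4,334.99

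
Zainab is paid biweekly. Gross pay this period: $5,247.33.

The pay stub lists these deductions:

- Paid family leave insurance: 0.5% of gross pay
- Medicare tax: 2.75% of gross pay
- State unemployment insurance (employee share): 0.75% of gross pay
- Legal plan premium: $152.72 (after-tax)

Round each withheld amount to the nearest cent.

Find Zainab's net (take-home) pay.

$4,884.72

Paid family leave insurance: $5,247.33 × 0.005 = $26.24
Medicare tax: $5,247.33 × 0.0275 = $144.30
State unemployment insurance (employee share): $5,247.33 × 0.0075 = $39.35
Legal plan premium: $152.72
Total deductions = $26.24 + $144.30 + $39.35 + $152.72 = $362.61
Net pay = $5,247.33 − $362.61 = $4,884.72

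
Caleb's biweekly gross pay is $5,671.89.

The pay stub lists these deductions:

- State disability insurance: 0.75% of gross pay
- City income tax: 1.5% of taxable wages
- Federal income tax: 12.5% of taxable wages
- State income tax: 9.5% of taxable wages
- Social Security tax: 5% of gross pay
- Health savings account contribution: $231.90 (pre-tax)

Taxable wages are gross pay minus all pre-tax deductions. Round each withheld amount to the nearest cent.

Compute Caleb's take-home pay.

$3,835.46

Health savings account contribution: $231.90
Taxable wages = $5,671.89 − $231.90 = $5,439.99
Federal income tax: $5,439.99 × 0.125 = $680.00
State income tax: $5,439.99 × 0.095 = $516.80
City income tax: $5,439.99 × 0.015 = $81.60
Social Security tax: $5,671.89 × 0.05 = $283.59
State disability insurance: $5,671.89 × 0.0075 = $42.54
Total deductions = $231.90 + $680.00 + $516.80 + $81.60 + $283.59 + $42.54 = $1,836.43
Net pay = $5,671.89 − $1,836.43 = $3,835.46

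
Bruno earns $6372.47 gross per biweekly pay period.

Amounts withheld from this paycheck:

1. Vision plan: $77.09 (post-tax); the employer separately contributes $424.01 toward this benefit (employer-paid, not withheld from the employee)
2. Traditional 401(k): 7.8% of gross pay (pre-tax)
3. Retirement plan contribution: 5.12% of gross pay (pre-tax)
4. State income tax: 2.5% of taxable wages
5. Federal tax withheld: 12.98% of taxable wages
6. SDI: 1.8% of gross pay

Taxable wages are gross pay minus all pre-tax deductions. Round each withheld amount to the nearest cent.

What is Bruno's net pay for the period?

$4498.35

Retirement plan contribution: $6372.47 × 0.0512 = $326.27
Traditional 401(k): $6372.47 × 0.078 = $497.05
Pre-tax total = $326.27 + $497.05 = $823.32
Taxable wages = $6372.47 − $823.32 = $5549.15
State income tax: $5549.15 × 0.025 = $138.73
Federal tax withheld: $5549.15 × 0.1298 = $720.28
SDI: $6372.47 × 0.018 = $114.70
Vision plan: $77.09
(Employer's $424.01 toward vision plan is not withheld from the employee.)
Total deductions = $326.27 + $497.05 + $138.73 + $720.28 + $114.70 + $77.09 = $1874.12
Net pay = $6372.47 − $1874.12 = $4498.35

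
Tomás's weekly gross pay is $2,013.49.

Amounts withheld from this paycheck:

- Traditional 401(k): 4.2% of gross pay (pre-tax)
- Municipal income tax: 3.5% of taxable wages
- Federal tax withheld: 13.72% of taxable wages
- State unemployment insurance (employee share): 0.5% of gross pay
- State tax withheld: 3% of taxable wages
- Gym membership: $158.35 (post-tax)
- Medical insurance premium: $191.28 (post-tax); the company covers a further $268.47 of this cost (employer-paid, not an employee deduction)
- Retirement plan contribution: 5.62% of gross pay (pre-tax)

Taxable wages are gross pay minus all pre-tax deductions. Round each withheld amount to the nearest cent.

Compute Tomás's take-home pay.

Retirement plan contribution: $2,013.49 × 0.0562 = $113.16
Traditional 401(k): $2,013.49 × 0.042 = $84.57
Pre-tax total = $113.16 + $84.57 = $197.73
Taxable wages = $2,013.49 − $197.73 = $1,815.76
Federal tax withheld: $1,815.76 × 0.1372 = $249.12
State tax withheld: $1,815.76 × 0.03 = $54.47
Municipal income tax: $1,815.76 × 0.035 = $63.55
State unemployment insurance (employee share): $2,013.49 × 0.005 = $10.07
Gym membership: $158.35
Medical insurance premium: $191.28
(Employer's $268.47 toward medical insurance premium is not withheld from the employee.)
Total deductions = $113.16 + $84.57 + $249.12 + $54.47 + $63.55 + $10.07 + $158.35 + $191.28 = $924.57
Net pay = $2,013.49 − $924.57 = $1,088.92

$1,088.92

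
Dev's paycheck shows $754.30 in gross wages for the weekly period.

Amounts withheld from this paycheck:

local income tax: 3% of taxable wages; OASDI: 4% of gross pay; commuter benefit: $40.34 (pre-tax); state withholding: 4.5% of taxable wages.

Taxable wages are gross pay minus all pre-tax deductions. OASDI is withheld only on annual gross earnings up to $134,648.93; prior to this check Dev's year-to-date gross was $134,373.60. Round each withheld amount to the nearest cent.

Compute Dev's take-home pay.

$649.40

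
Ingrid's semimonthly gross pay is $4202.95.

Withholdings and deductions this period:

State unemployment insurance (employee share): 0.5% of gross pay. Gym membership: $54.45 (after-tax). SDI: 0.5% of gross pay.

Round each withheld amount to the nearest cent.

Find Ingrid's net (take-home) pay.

State unemployment insurance (employee share): $4202.95 × 0.005 = $21.01
SDI: $4202.95 × 0.005 = $21.01
Gym membership: $54.45
Total deductions = $21.01 + $21.01 + $54.45 = $96.47
Net pay = $4202.95 − $96.47 = $4106.48

$4106.48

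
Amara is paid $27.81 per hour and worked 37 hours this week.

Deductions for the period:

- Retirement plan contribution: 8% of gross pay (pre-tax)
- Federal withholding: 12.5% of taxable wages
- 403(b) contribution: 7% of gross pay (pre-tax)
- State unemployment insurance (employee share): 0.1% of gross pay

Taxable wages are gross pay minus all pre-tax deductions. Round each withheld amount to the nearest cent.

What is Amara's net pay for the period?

Gross pay: 37 × $27.81 = $1,028.97
Retirement plan contribution: $1,028.97 × 0.08 = $82.32
403(b) contribution: $1,028.97 × 0.07 = $72.03
Pre-tax total = $82.32 + $72.03 = $154.35
Taxable wages = $1,028.97 − $154.35 = $874.62
Federal withholding: $874.62 × 0.125 = $109.33
State unemployment insurance (employee share): $1,028.97 × 0.001 = $1.03
Total deductions = $82.32 + $72.03 + $109.33 + $1.03 = $264.71
Net pay = $1,028.97 − $264.71 = $764.26

$764.26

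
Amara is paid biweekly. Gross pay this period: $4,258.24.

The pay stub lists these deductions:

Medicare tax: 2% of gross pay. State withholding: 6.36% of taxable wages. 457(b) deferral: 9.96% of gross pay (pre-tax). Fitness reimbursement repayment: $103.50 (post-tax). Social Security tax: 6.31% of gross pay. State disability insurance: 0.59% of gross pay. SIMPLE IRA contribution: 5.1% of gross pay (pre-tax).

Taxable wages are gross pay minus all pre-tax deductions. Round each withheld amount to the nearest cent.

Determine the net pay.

$2,904.44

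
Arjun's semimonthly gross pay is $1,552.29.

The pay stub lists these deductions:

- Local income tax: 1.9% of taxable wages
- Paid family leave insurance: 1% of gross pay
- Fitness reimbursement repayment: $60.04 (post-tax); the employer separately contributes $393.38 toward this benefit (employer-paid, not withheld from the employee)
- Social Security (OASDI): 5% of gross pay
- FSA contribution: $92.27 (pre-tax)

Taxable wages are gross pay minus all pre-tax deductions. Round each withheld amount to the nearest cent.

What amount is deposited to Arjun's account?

$1,279.11

FSA contribution: $92.27
Taxable wages = $1,552.29 − $92.27 = $1,460.02
Local income tax: $1,460.02 × 0.019 = $27.74
Social Security (OASDI): $1,552.29 × 0.05 = $77.61
Paid family leave insurance: $1,552.29 × 0.01 = $15.52
Fitness reimbursement repayment: $60.04
(Employer's $393.38 toward fitness reimbursement repayment is not withheld from the employee.)
Total deductions = $92.27 + $27.74 + $77.61 + $15.52 + $60.04 = $273.18
Net pay = $1,552.29 − $273.18 = $1,279.11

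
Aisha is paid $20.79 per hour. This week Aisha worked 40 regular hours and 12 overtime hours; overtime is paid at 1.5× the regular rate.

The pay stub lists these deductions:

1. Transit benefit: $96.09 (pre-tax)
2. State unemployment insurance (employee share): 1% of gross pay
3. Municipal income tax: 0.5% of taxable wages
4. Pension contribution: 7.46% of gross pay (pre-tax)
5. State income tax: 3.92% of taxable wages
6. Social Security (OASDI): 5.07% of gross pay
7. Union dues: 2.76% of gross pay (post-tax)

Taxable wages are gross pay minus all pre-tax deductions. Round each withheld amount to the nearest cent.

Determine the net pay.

Regular pay: 40 × $20.79 = $831.60
Overtime pay: 12 × $20.79 × 1.5 = $374.22
Gross pay = $831.60 + $374.22 = $1,205.82
Pension contribution: $1,205.82 × 0.0746 = $89.95
Transit benefit: $96.09
Pre-tax total = $89.95 + $96.09 = $186.04
Taxable wages = $1,205.82 − $186.04 = $1,019.78
Municipal income tax: $1,019.78 × 0.005 = $5.10
State income tax: $1,019.78 × 0.0392 = $39.98
Social Security (OASDI): $1,205.82 × 0.0507 = $61.14
State unemployment insurance (employee share): $1,205.82 × 0.01 = $12.06
Union dues: $1,205.82 × 0.0276 = $33.28
Total deductions = $89.95 + $96.09 + $5.10 + $39.98 + $61.14 + $12.06 + $33.28 = $337.60
Net pay = $1,205.82 − $337.60 = $868.22

$868.22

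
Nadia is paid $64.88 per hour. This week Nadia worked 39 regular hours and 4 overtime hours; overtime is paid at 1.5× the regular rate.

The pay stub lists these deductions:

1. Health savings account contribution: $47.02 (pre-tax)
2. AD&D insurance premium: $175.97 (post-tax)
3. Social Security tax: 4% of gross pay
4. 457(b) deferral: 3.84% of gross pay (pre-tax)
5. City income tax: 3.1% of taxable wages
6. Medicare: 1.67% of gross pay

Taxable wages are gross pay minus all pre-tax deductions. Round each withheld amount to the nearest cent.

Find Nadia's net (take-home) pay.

Regular pay: 39 × $64.88 = $2,530.32
Overtime pay: 4 × $64.88 × 1.5 = $389.28
Gross pay = $2,530.32 + $389.28 = $2,919.60
Health savings account contribution: $47.02
457(b) deferral: $2,919.60 × 0.0384 = $112.11
Pre-tax total = $47.02 + $112.11 = $159.13
Taxable wages = $2,919.60 − $159.13 = $2,760.47
City income tax: $2,760.47 × 0.031 = $85.57
Medicare: $2,919.60 × 0.0167 = $48.76
Social Security tax: $2,919.60 × 0.04 = $116.78
AD&D insurance premium: $175.97
Total deductions = $47.02 + $112.11 + $85.57 + $48.76 + $116.78 + $175.97 = $586.21
Net pay = $2,919.60 − $586.21 = $2,333.39

$2,333.39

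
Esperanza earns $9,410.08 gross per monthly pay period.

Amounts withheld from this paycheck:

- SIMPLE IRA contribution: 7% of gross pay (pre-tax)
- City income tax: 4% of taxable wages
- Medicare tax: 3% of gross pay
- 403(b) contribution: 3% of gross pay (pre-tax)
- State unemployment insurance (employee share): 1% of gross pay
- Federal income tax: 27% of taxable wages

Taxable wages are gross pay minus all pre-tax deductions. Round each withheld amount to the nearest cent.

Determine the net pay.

$5,467.26

SIMPLE IRA contribution: $9,410.08 × 0.07 = $658.71
403(b) contribution: $9,410.08 × 0.03 = $282.30
Pre-tax total = $658.71 + $282.30 = $941.01
Taxable wages = $9,410.08 − $941.01 = $8,469.07
Federal income tax: $8,469.07 × 0.27 = $2,286.65
City income tax: $8,469.07 × 0.04 = $338.76
State unemployment insurance (employee share): $9,410.08 × 0.01 = $94.10
Medicare tax: $9,410.08 × 0.03 = $282.30
Total deductions = $658.71 + $282.30 + $2,286.65 + $338.76 + $94.10 + $282.30 = $3,942.82
Net pay = $9,410.08 − $3,942.82 = $5,467.26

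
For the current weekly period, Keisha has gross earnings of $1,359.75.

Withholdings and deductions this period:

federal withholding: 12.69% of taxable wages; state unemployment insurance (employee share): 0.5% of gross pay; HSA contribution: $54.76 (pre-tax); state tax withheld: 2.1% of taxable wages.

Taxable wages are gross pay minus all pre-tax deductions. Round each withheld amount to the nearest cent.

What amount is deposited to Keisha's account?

HSA contribution: $54.76
Taxable wages = $1,359.75 − $54.76 = $1,304.99
Federal withholding: $1,304.99 × 0.1269 = $165.60
State tax withheld: $1,304.99 × 0.021 = $27.40
State unemployment insurance (employee share): $1,359.75 × 0.005 = $6.80
Total deductions = $54.76 + $165.60 + $27.40 + $6.80 = $254.56
Net pay = $1,359.75 − $254.56 = $1,105.19

$1,105.19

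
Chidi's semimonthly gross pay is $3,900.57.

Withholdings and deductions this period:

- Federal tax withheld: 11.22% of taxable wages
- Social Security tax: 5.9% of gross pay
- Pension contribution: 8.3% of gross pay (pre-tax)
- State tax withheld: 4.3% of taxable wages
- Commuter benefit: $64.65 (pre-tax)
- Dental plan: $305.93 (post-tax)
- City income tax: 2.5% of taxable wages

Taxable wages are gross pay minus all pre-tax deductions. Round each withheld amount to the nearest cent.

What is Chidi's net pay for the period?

Commuter benefit: $64.65
Pension contribution: $3,900.57 × 0.083 = $323.75
Pre-tax total = $64.65 + $323.75 = $388.40
Taxable wages = $3,900.57 − $388.40 = $3,512.17
City income tax: $3,512.17 × 0.025 = $87.80
State tax withheld: $3,512.17 × 0.043 = $151.02
Federal tax withheld: $3,512.17 × 0.1122 = $394.07
Social Security tax: $3,900.57 × 0.059 = $230.13
Dental plan: $305.93
Total deductions = $64.65 + $323.75 + $87.80 + $151.02 + $394.07 + $230.13 + $305.93 = $1,557.35
Net pay = $3,900.57 − $1,557.35 = $2,343.22

$2,343.22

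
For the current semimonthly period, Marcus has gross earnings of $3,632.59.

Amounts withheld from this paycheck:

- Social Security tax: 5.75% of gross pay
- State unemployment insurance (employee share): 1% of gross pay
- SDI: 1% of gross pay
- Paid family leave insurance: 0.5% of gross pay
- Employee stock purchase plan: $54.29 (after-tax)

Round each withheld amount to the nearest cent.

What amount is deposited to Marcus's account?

$3,278.61

Paid family leave insurance: $3,632.59 × 0.005 = $18.16
SDI: $3,632.59 × 0.01 = $36.33
State unemployment insurance (employee share): $3,632.59 × 0.01 = $36.33
Social Security tax: $3,632.59 × 0.0575 = $208.87
Employee stock purchase plan: $54.29
Total deductions = $18.16 + $36.33 + $36.33 + $208.87 + $54.29 = $353.98
Net pay = $3,632.59 − $353.98 = $3,278.61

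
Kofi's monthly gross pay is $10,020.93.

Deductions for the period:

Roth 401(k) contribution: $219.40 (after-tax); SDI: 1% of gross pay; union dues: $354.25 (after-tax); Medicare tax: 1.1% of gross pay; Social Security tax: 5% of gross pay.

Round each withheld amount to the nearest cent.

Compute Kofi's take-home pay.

$8,735.79

Medicare tax: $10,020.93 × 0.011 = $110.23
SDI: $10,020.93 × 0.01 = $100.21
Social Security tax: $10,020.93 × 0.05 = $501.05
Roth 401(k) contribution: $219.40
Union dues: $354.25
Total deductions = $110.23 + $100.21 + $501.05 + $219.40 + $354.25 = $1,285.14
Net pay = $10,020.93 − $1,285.14 = $8,735.79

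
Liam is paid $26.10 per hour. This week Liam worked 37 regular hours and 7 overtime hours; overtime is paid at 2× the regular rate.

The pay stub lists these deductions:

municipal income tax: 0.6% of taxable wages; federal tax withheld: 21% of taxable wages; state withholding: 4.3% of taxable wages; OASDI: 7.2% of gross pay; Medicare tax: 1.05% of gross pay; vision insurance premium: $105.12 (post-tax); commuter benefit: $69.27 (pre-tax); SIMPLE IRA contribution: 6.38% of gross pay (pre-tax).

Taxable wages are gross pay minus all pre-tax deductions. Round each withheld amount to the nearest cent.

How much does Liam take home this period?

$657.15

Regular pay: 37 × $26.10 = $965.70
Overtime pay: 7 × $26.10 × 2 = $365.40
Gross pay = $965.70 + $365.40 = $1,331.10
SIMPLE IRA contribution: $1,331.10 × 0.0638 = $84.92
Commuter benefit: $69.27
Pre-tax total = $84.92 + $69.27 = $154.19
Taxable wages = $1,331.10 − $154.19 = $1,176.91
Municipal income tax: $1,176.91 × 0.006 = $7.06
State withholding: $1,176.91 × 0.043 = $50.61
Federal tax withheld: $1,176.91 × 0.21 = $247.15
Medicare tax: $1,331.10 × 0.0105 = $13.98
OASDI: $1,331.10 × 0.072 = $95.84
Vision insurance premium: $105.12
Total deductions = $84.92 + $69.27 + $7.06 + $50.61 + $247.15 + $13.98 + $95.84 + $105.12 = $673.95
Net pay = $1,331.10 − $673.95 = $657.15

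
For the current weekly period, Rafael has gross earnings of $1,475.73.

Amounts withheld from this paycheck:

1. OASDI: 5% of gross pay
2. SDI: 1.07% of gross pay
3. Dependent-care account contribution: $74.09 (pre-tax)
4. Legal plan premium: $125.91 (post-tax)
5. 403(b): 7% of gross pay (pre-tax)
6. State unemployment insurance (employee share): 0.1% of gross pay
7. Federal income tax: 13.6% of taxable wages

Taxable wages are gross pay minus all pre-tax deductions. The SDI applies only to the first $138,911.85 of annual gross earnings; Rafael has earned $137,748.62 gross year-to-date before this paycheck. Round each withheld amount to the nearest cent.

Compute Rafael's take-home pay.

Dependent-care account contribution: $74.09
403(b): $1,475.73 × 0.07 = $103.30
Pre-tax total = $74.09 + $103.30 = $177.39
Taxable wages = $1,475.73 − $177.39 = $1,298.34
Federal income tax: $1,298.34 × 0.136 = $176.57
State unemployment insurance (employee share): $1,475.73 × 0.001 = $1.48
SDI: only $138,911.85 − $137,748.62 = $1,163.23 of this check is subject → $1,163.23 × 0.0107 = $12.45
OASDI: $1,475.73 × 0.05 = $73.79
Legal plan premium: $125.91
Total deductions = $74.09 + $103.30 + $176.57 + $1.48 + $12.45 + $73.79 + $125.91 = $567.59
Net pay = $1,475.73 − $567.59 = $908.14

$908.14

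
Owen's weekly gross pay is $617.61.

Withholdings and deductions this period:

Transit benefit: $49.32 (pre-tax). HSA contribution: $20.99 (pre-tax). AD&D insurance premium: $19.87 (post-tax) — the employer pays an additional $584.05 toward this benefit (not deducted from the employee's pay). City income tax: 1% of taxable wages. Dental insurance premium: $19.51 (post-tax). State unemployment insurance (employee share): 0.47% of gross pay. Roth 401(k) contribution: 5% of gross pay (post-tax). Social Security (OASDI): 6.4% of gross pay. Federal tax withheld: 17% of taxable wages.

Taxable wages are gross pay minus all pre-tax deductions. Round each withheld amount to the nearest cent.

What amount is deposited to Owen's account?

$336.10

HSA contribution: $20.99
Transit benefit: $49.32
Pre-tax total = $20.99 + $49.32 = $70.31
Taxable wages = $617.61 − $70.31 = $547.30
Federal tax withheld: $547.30 × 0.17 = $93.04
City income tax: $547.30 × 0.01 = $5.47
Social Security (OASDI): $617.61 × 0.064 = $39.53
State unemployment insurance (employee share): $617.61 × 0.0047 = $2.90
Dental insurance premium: $19.51
Roth 401(k) contribution: $617.61 × 0.05 = $30.88
AD&D insurance premium: $19.87
(Employer's $584.05 toward AD&D insurance premium is not withheld from the employee.)
Total deductions = $20.99 + $49.32 + $93.04 + $5.47 + $39.53 + $2.90 + $19.51 + $30.88 + $19.87 = $281.51
Net pay = $617.61 − $281.51 = $336.10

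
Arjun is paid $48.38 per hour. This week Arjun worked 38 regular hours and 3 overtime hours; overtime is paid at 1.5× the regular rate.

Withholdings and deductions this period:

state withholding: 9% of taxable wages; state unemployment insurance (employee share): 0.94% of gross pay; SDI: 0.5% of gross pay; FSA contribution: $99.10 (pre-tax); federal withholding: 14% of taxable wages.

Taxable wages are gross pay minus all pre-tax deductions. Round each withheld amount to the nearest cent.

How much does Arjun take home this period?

Regular pay: 38 × $48.38 = $1,838.44
Overtime pay: 3 × $48.38 × 1.5 = $217.71
Gross pay = $1,838.44 + $217.71 = $2,056.15
FSA contribution: $99.10
Taxable wages = $2,056.15 − $99.10 = $1,957.05
Federal withholding: $1,957.05 × 0.14 = $273.99
State withholding: $1,957.05 × 0.09 = $176.13
SDI: $2,056.15 × 0.005 = $10.28
State unemployment insurance (employee share): $2,056.15 × 0.0094 = $19.33
Total deductions = $99.10 + $273.99 + $176.13 + $10.28 + $19.33 = $578.83
Net pay = $2,056.15 − $578.83 = $1,477.32

$1,477.32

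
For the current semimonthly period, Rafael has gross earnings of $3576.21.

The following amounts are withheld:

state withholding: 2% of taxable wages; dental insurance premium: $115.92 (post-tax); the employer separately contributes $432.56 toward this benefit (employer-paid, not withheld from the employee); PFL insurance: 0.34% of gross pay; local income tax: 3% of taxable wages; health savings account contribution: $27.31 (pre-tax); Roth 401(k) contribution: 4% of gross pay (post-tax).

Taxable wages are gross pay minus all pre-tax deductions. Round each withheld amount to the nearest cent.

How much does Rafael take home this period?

$3100.32

Health savings account contribution: $27.31
Taxable wages = $3576.21 − $27.31 = $3548.90
State withholding: $3548.90 × 0.02 = $70.98
Local income tax: $3548.90 × 0.03 = $106.47
PFL insurance: $3576.21 × 0.0034 = $12.16
Dental insurance premium: $115.92
Roth 401(k) contribution: $3576.21 × 0.04 = $143.05
(Employer's $432.56 toward dental insurance premium is not withheld from the employee.)
Total deductions = $27.31 + $70.98 + $106.47 + $12.16 + $115.92 + $143.05 = $475.89
Net pay = $3576.21 − $475.89 = $3100.32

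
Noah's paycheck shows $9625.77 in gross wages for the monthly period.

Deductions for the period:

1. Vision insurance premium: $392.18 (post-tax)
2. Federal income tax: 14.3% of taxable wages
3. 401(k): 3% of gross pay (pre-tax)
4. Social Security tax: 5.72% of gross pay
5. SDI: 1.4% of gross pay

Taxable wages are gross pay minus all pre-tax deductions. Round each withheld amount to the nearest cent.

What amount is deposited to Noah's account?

$6924.28

401(k): $9625.77 × 0.03 = $288.77
Taxable wages = $9625.77 − $288.77 = $9337.00
Federal income tax: $9337.00 × 0.143 = $1335.19
Social Security tax: $9625.77 × 0.0572 = $550.59
SDI: $9625.77 × 0.014 = $134.76
Vision insurance premium: $392.18
Total deductions = $288.77 + $1335.19 + $550.59 + $134.76 + $392.18 = $2701.49
Net pay = $9625.77 − $2701.49 = $6924.28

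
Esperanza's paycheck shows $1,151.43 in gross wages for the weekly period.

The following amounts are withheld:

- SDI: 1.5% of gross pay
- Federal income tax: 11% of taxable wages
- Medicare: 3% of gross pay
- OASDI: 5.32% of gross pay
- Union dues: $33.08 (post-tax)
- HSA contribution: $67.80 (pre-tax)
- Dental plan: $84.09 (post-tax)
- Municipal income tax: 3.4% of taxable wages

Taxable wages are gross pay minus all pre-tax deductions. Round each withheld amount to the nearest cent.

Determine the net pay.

$697.35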